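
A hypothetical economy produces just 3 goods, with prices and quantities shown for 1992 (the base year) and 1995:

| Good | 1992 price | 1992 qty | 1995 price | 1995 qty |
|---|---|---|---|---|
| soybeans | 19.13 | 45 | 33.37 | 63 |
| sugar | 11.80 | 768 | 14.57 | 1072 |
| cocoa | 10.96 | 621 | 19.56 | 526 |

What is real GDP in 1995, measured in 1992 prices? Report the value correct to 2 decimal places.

19619.75

Real GDP 1995 = Σ (p_1992 × q_1995) = 19.13·63 + 11.80·1072 + 10.96·526 = 19619.75.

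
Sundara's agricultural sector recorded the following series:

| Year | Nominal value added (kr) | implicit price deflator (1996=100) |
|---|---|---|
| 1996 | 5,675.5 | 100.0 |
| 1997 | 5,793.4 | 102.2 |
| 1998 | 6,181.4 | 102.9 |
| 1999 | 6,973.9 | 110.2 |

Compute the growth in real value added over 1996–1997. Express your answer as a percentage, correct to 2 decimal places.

Real value added 1996 = 5675.5/1.000 = 5675.50.
Real value added 1997 = 5793.4/1.022 = 5668.69.
Change = 5668.69/5675.50 − 1 = -0.0012.

-0.12%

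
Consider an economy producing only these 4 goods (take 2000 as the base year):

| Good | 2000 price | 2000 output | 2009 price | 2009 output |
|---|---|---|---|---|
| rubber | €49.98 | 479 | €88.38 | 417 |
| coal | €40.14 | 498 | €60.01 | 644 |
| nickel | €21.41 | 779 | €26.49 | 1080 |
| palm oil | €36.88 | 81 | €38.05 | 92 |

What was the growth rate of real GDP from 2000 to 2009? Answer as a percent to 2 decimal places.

15.11%

Real GDP 2000 = Nominal GDP 2000 = 49.98·479 + 40.14·498 + 21.41·779 + 36.88·81 = 63595.81.
Real GDP 2009 (at 2000 prices) = 49.98·417 + 40.14·644 + 21.41·1080 + 36.88·92 = 73207.58.
Real growth = 73207.58/63595.81 − 1 = 0.1511.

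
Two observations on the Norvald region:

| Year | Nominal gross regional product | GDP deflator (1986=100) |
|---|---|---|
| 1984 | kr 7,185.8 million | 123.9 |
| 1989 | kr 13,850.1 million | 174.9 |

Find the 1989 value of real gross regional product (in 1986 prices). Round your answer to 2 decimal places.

Real gross regional product = Nominal / (GDP deflator/100) = 13850.1 / 1.749 = 7918.87.

kr 7,918.87 million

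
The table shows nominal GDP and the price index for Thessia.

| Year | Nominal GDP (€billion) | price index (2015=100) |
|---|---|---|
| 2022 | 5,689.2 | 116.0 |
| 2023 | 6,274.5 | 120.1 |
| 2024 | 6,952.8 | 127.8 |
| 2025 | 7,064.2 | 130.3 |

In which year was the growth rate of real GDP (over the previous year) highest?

2023

2023: real = 6274.5/1.201 = 5224.40; growth vs 2022 (4904.48) = 6.52%.
2024: real = 6952.8/1.278 = 5440.38; growth vs 2023 (5224.40) = 4.13%.
2025: real = 7064.2/1.303 = 5421.49; growth vs 2024 (5440.38) = -0.35%.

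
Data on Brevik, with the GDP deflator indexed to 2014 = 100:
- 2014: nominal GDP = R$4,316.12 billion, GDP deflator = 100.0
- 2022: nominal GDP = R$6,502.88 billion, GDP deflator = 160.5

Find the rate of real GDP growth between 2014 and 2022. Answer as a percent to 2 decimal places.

-6.13%

Deflate each year: 2014 → 4316.12/1.000 = 4316.12; 2022 → 6502.88/1.605 = 4051.64.
So real GDP changed by 4051.64/4316.12 − 1 = -0.0613, i.e. -6.13%.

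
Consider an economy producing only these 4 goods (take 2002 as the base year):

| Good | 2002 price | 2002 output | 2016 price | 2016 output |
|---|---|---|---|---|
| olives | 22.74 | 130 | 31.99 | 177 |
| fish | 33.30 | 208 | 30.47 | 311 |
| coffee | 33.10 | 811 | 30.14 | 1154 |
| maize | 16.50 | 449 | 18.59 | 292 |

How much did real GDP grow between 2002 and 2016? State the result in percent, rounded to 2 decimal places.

30.05%

Real GDP 2002 = Nominal GDP 2002 = 22.74·130 + 33.30·208 + 33.10·811 + 16.50·449 = 44135.20.
Real GDP 2016 (at 2002 prices) = 22.74·177 + 33.30·311 + 33.10·1154 + 16.50·292 = 57396.68.
Real growth = 57396.68/44135.20 − 1 = 0.3005.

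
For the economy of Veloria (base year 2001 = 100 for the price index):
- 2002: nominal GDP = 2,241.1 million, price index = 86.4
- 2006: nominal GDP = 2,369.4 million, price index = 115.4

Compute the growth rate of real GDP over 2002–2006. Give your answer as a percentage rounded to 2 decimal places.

-20.84%

Real GDP 2002 = 2241.1 / 0.864 = 2593.87.
Real GDP 2006 = 2369.4 / 1.154 = 2053.21.
Real growth = 2053.21 / 2593.87 − 1 = -0.2084.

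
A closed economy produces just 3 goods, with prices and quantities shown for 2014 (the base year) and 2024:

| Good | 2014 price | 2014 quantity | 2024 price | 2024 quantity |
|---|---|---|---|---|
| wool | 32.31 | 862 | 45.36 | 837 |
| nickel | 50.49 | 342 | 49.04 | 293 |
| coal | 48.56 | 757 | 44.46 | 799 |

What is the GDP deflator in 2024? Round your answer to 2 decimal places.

Nominal GDP 2024 = 45.36·837 + 49.04·293 + 44.46·799 = 87858.58.
Real GDP 2024 (at 2014 prices) = 32.31·837 + 50.49·293 + 48.56·799 = 80636.48.
Deflator = Nominal/Real × 100 = 87858.58/80636.48 × 100 = 108.956.

108.96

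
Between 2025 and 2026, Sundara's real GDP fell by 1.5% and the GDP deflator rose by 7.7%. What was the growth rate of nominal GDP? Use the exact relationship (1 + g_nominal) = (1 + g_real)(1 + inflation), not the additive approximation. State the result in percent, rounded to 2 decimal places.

6.08%

(1 + g_nom) = (1 + g_real)(1 + π) = 0.9850 × 1.0770 = 1.06085.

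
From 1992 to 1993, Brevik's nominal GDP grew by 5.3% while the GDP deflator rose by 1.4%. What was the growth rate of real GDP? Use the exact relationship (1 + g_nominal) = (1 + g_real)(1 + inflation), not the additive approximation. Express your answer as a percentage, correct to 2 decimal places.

3.85%

(1 + g_nom) = (1 + g_real)(1 + π), so g_real = 1.0530 / 1.0140 − 1 = 0.03846.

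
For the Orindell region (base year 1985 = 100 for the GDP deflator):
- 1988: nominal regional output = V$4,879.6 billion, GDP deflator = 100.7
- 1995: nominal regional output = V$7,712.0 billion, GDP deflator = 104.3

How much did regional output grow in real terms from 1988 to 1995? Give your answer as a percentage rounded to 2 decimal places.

Deflate each year: 1988 → 4879.6/1.007 = 4845.68; 1995 → 7712.0/1.043 = 7394.06.
So real regional output changed by 7394.06/4845.68 − 1 = 0.5259, i.e. 52.59%.

52.59%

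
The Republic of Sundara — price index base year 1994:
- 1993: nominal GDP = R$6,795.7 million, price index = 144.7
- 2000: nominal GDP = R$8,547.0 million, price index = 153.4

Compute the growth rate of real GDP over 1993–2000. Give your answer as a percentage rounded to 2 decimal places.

Real GDP 1993 = 6795.7 / 1.447 = 4696.41.
Real GDP 2000 = 8547.0 / 1.534 = 5571.71.
Real growth = 5571.71 / 4696.41 − 1 = 0.1864.

18.64%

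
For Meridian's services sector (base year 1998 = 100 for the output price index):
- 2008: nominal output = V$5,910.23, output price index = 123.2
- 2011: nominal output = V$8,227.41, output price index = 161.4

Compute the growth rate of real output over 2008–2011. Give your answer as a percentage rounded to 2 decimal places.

6.26%

Real output 2008 = 5910.23 / 1.232 = 4797.26.
Real output 2011 = 8227.41 / 1.614 = 5097.53.
Real growth = 5097.53 / 4797.26 − 1 = 0.0626.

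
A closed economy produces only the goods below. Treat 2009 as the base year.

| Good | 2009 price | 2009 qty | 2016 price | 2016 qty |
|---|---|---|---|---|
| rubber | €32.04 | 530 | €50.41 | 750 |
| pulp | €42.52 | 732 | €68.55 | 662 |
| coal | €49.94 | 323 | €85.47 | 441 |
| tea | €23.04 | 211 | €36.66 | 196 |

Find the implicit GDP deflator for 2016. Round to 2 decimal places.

162.69

Nominal GDP 2016 = 50.41·750 + 68.55·662 + 85.47·441 + 36.66·196 = 128065.23.
Real GDP 2016 (at 2009 prices) = 32.04·750 + 42.52·662 + 49.94·441 + 23.04·196 = 78717.62.
Deflator = Nominal/Real × 100 = 128065.23/78717.62 × 100 = 162.689.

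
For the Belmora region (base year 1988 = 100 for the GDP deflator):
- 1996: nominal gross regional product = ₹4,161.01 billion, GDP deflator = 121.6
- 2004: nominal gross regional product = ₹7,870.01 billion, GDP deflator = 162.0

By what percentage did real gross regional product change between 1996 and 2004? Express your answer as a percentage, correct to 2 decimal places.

41.97%

Real gross regional product 1996 = 4161.01 / 1.216 = 3421.88.
Real gross regional product 2004 = 7870.01 / 1.620 = 4858.03.
Real growth = 4858.03 / 3421.88 − 1 = 0.4197.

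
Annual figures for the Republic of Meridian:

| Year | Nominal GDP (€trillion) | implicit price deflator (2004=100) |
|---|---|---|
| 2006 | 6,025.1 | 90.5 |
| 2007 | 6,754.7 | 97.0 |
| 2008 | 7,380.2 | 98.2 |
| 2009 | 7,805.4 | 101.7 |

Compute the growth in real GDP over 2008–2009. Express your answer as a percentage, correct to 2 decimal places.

Real GDP 2008 = 7380.2/0.982 = 7515.48.
Real GDP 2009 = 7805.4/1.017 = 7674.93.
Change = 7674.93/7515.48 − 1 = 0.0212.

2.12%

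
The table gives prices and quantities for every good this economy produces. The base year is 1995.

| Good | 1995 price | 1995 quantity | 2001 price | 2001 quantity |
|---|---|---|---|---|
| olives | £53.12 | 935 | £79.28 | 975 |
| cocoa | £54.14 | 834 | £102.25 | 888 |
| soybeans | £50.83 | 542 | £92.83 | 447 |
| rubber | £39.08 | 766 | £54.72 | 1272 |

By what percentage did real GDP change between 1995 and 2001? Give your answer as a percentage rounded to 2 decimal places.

Real GDP 1995 = Nominal GDP 1995 = 53.12·935 + 54.14·834 + 50.83·542 + 39.08·766 = 152305.10.
Real GDP 2001 (at 1995 prices) = 53.12·975 + 54.14·888 + 50.83·447 + 39.08·1272 = 172299.09.
Real growth = 172299.09/152305.10 − 1 = 0.1313.

13.13%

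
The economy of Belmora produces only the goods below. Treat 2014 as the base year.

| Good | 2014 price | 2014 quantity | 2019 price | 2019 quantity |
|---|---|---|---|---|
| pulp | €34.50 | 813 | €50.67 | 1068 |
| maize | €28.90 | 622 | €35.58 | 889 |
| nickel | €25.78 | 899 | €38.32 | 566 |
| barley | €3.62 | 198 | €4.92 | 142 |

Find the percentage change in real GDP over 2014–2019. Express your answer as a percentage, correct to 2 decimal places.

Real GDP 2014 = Nominal GDP 2014 = 34.50·813 + 28.90·622 + 25.78·899 + 3.62·198 = 69917.28.
Real GDP 2019 (at 2014 prices) = 34.50·1068 + 28.90·889 + 25.78·566 + 3.62·142 = 77643.62.
Real growth = 77643.62/69917.28 − 1 = 0.1105.

11.05%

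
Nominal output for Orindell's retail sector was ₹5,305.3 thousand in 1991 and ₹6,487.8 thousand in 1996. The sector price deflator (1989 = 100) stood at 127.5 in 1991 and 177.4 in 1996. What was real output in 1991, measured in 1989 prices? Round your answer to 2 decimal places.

Real output = Nominal / (sector price deflator/100) = 5305.3 / 1.275 = 4161.02.

₹4,161.02 thousand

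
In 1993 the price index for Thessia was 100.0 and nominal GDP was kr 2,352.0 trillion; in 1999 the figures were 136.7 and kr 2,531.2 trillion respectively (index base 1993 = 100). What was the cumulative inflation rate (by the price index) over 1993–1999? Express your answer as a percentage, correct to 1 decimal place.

Price-level change = 136.7 / 100.0 − 1 = 0.3670.

36.7%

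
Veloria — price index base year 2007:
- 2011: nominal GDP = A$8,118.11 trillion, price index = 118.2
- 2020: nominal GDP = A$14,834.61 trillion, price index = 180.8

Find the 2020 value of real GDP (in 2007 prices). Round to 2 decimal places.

Real GDP = Nominal / (price index/100) = 14834.61 / 1.808 = 8204.98.

A$8,204.98 trillion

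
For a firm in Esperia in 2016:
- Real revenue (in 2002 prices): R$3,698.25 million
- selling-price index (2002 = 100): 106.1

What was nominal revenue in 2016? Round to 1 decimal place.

R$3,923.8 million

Nominal revenue = Real × (selling-price index/100) = 3698.25 × 1.061 = 3923.84.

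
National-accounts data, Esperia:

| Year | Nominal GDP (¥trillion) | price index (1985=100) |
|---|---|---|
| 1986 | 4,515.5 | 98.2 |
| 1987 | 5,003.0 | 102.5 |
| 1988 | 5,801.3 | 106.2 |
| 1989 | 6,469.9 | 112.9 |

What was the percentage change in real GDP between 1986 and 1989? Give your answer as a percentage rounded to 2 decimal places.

Real GDP 1986 = 4515.5/0.982 = 4598.27.
Real GDP 1989 = 6469.9/1.129 = 5730.65.
Change = 5730.65/4598.27 − 1 = 0.2463.

24.63%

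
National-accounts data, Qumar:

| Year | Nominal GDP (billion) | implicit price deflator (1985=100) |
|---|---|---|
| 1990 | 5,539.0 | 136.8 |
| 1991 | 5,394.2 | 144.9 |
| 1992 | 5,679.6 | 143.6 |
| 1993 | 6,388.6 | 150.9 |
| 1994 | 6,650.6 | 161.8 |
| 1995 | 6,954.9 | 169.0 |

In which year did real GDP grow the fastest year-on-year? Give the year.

1991: real = 5394.2/1.449 = 3722.71; growth vs 1990 (4048.98) = -8.06%.
1992: real = 5679.6/1.436 = 3955.15; growth vs 1991 (3722.71) = 6.24%.
1993: real = 6388.6/1.509 = 4233.66; growth vs 1992 (3955.15) = 7.04%.
1994: real = 6650.6/1.618 = 4110.38; growth vs 1993 (4233.66) = -2.91%.
1995: real = 6954.9/1.690 = 4115.33; growth vs 1994 (4110.38) = 0.12%.

1993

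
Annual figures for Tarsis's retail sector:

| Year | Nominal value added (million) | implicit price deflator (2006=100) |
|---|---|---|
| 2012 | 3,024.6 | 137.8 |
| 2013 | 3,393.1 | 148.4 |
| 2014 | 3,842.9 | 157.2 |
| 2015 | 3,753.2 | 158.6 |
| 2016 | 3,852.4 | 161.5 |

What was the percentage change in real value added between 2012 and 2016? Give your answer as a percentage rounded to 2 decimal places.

Real value added 2012 = 3024.6/1.378 = 2194.92.
Real value added 2016 = 3852.4/1.615 = 2385.39.
Change = 2385.39/2194.92 − 1 = 0.0868.

8.68%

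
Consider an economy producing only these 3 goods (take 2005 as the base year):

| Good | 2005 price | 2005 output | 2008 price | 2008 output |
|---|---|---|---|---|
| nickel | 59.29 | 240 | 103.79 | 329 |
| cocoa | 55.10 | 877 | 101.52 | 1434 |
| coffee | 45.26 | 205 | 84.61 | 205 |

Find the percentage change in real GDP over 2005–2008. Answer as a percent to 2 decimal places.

Real GDP 2005 = Nominal GDP 2005 = 59.29·240 + 55.10·877 + 45.26·205 = 71830.60.
Real GDP 2008 (at 2005 prices) = 59.29·329 + 55.10·1434 + 45.26·205 = 107798.11.
Real growth = 107798.11/71830.60 − 1 = 0.5007.

50.07%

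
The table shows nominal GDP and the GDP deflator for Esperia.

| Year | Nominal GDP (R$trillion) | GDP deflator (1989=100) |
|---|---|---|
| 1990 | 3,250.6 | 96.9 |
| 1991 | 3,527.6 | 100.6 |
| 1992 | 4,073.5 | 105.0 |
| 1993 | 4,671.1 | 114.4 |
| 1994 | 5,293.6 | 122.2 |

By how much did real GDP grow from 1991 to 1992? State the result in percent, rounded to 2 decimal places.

10.64%

Real GDP 1991 = 3527.6/1.006 = 3506.56.
Real GDP 1992 = 4073.5/1.050 = 3879.52.
Change = 3879.52/3506.56 − 1 = 0.1064.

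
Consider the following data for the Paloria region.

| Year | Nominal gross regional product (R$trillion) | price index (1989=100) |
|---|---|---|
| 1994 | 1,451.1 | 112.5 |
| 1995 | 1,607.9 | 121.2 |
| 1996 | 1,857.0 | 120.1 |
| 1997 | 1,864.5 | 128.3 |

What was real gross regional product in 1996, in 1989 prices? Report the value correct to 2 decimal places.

R$1,546.21 trillion

Real gross regional product 1996 = 1857.0 / 1.201 = 1546.21.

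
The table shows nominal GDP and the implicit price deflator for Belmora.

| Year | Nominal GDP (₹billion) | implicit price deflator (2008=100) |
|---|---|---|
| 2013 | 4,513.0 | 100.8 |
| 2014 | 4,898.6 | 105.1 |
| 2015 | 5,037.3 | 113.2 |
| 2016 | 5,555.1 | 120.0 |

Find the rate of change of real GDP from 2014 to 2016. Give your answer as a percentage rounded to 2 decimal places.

-0.68%

Real GDP 2014 = 4898.6/1.051 = 4660.89.
Real GDP 2016 = 5555.1/1.200 = 4629.25.
Change = 4629.25/4660.89 − 1 = -0.0068.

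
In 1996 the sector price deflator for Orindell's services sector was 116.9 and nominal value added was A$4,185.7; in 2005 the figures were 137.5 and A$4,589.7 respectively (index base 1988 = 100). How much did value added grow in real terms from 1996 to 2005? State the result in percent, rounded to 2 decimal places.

Real value added 1996 = 4185.7 / 1.169 = 3580.58.
Real value added 2005 = 4589.7 / 1.375 = 3337.96.
Real growth = 3337.96 / 3580.58 − 1 = -0.0678.

-6.78%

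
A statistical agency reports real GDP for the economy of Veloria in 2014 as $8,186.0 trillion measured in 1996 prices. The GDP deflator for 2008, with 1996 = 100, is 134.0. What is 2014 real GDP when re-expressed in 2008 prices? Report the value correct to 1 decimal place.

$10,969.2 trillion

Real GDP in 2008 prices = Real GDP in 1996 prices × (P_2008/P_1996) = 8186.0 × 1.340 = 10969.24.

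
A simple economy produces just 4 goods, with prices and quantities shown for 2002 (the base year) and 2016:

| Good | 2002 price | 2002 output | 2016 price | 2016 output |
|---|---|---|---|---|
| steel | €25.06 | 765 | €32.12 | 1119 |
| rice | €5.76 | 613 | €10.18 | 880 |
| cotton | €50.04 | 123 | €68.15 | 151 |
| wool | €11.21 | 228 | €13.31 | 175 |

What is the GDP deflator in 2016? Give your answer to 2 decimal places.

134.93

Nominal GDP 2016 = 32.12·1119 + 10.18·880 + 68.15·151 + 13.31·175 = 57520.58.
Real GDP 2016 (at 2002 prices) = 25.06·1119 + 5.76·880 + 50.04·151 + 11.21·175 = 42628.73.
Deflator = Nominal/Real × 100 = 57520.58/42628.73 × 100 = 134.934.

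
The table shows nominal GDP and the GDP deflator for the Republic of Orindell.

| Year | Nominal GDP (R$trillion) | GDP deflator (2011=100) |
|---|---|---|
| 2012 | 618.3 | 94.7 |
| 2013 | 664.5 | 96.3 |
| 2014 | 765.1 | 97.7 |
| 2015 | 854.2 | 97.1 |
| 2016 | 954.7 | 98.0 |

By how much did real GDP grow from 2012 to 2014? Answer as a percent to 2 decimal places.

Real GDP 2012 = 618.3/0.947 = 652.90.
Real GDP 2014 = 765.1/0.977 = 783.11.
Change = 783.11/652.90 − 1 = 0.1994.

19.94%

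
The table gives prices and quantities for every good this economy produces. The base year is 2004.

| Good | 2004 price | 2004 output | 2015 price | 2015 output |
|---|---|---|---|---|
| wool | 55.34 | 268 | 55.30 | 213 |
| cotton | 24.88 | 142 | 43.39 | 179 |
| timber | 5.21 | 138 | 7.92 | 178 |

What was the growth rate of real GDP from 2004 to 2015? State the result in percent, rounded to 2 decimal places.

-10.03%

Real GDP 2004 = Nominal GDP 2004 = 55.34·268 + 24.88·142 + 5.21·138 = 19083.06.
Real GDP 2015 (at 2004 prices) = 55.34·213 + 24.88·179 + 5.21·178 = 17168.32.
Real growth = 17168.32/19083.06 − 1 = -0.1003.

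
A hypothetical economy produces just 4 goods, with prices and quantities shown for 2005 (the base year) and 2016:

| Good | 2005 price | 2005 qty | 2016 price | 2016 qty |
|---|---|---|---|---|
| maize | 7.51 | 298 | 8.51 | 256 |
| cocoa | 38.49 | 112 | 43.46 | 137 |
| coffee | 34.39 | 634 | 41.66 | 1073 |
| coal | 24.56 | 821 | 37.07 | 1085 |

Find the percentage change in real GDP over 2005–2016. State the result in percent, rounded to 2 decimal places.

45.82%

Real GDP 2005 = Nominal GDP 2005 = 7.51·298 + 38.49·112 + 34.39·634 + 24.56·821 = 48515.88.
Real GDP 2016 (at 2005 prices) = 7.51·256 + 38.49·137 + 34.39·1073 + 24.56·1085 = 70743.76.
Real growth = 70743.76/48515.88 − 1 = 0.4582.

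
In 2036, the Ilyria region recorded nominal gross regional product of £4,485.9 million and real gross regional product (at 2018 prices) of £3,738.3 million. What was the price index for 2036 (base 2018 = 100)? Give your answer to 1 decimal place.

120.0

price index = (Nominal / Real) × 100 = 4485.9 / 3738.3 × 100 = 120.00.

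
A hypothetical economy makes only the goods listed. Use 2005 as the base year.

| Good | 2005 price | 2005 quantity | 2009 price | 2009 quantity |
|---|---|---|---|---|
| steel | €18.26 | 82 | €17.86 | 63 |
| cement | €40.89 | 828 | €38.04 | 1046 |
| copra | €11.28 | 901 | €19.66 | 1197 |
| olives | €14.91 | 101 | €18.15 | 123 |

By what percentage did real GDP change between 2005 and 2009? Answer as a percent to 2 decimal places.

Real GDP 2005 = Nominal GDP 2005 = 18.26·82 + 40.89·828 + 11.28·901 + 14.91·101 = 47023.43.
Real GDP 2009 (at 2005 prices) = 18.26·63 + 40.89·1046 + 11.28·1197 + 14.91·123 = 59257.41.
Real growth = 59257.41/47023.43 − 1 = 0.2602.

26.02%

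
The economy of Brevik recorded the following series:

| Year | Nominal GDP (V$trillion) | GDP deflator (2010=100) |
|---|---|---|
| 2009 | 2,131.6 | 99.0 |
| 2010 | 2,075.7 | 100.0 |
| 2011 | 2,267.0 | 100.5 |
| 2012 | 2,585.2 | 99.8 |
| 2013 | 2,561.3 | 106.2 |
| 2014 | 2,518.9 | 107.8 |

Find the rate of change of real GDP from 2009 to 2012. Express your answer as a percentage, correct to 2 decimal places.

Real GDP 2009 = 2131.6/0.990 = 2153.13.
Real GDP 2012 = 2585.2/0.998 = 2590.38.
Change = 2590.38/2153.13 − 1 = 0.2031.

20.31%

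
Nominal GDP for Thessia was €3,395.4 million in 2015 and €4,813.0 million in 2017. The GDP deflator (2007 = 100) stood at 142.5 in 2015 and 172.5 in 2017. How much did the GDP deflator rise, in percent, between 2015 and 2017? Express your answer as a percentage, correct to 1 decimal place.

21.1%

Price-level change = 172.5 / 142.5 − 1 = 0.2105.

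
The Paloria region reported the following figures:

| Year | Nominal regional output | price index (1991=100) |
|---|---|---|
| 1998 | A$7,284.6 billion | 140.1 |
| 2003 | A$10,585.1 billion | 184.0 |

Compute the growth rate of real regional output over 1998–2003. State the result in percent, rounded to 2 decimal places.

Real regional output 1998 = 7284.6 / 1.401 = 5199.57.
Real regional output 2003 = 10585.1 / 1.840 = 5752.77.
Real growth = 5752.77 / 5199.57 − 1 = 0.1064.

10.64%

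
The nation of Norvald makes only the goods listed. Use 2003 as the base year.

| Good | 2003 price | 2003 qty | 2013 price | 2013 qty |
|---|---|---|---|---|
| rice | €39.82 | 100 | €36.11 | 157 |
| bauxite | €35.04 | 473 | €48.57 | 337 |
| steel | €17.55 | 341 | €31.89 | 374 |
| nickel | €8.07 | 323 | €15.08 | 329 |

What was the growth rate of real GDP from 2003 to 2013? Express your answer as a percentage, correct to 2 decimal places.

-6.41%

Real GDP 2003 = Nominal GDP 2003 = 39.82·100 + 35.04·473 + 17.55·341 + 8.07·323 = 29147.08.
Real GDP 2013 (at 2003 prices) = 39.82·157 + 35.04·337 + 17.55·374 + 8.07·329 = 27278.95.
Real growth = 27278.95/29147.08 − 1 = -0.0641.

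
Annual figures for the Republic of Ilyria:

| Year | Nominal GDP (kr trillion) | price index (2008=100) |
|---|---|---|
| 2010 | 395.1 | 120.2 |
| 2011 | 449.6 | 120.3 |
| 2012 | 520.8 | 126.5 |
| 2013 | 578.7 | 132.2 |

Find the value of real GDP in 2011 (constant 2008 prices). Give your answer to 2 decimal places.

kr 373.73 trillion

Real GDP 2011 = 449.6 / 1.203 = 373.73.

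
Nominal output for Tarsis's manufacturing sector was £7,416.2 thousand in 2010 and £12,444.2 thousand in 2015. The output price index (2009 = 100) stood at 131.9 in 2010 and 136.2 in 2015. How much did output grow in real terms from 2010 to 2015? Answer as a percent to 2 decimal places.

62.50%

Real output 2010 = 7416.2 / 1.319 = 5622.59.
Real output 2015 = 12444.2 / 1.362 = 9136.71.
Real growth = 9136.71 / 5622.59 − 1 = 0.6250.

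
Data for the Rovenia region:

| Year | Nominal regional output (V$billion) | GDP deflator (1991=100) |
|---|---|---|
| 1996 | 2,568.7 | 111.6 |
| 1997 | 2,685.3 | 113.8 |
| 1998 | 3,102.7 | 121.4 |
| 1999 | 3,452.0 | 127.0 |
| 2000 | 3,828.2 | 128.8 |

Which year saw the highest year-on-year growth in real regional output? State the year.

1997: real = 2685.3/1.138 = 2359.67; growth vs 1996 (2301.70) = 2.52%.
1998: real = 3102.7/1.214 = 2555.77; growth vs 1997 (2359.67) = 8.31%.
1999: real = 3452.0/1.270 = 2718.11; growth vs 1998 (2555.77) = 6.35%.
2000: real = 3828.2/1.288 = 2972.20; growth vs 1999 (2718.11) = 9.35%.

2000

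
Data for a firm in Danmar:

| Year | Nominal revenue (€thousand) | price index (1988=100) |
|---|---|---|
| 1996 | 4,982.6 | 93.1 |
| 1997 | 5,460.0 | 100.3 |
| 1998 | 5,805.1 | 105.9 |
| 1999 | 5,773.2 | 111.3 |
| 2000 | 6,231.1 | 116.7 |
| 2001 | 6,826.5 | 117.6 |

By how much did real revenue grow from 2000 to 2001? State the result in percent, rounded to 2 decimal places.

8.72%

Real revenue 2000 = 6231.1/1.167 = 5339.42.
Real revenue 2001 = 6826.5/1.176 = 5804.85.
Change = 5804.85/5339.42 − 1 = 0.0872.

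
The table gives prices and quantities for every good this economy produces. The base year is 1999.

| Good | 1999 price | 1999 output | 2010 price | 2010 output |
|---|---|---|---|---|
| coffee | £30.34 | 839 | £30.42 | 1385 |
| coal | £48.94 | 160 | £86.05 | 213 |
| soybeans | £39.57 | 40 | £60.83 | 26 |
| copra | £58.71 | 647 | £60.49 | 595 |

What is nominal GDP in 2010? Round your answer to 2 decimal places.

Nominal GDP 2010 = Σ (p_2010 × q_2010) = 30.42·1385 + 86.05·213 + 60.83·26 + 60.49·595 = 98033.48.

£98033.48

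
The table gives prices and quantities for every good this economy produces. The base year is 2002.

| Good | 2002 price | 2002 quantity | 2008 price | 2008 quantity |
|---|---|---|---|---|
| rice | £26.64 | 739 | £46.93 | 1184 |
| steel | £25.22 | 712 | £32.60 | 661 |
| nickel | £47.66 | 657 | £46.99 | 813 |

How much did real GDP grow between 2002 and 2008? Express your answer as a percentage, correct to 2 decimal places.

26.11%

Real GDP 2002 = Nominal GDP 2002 = 26.64·739 + 25.22·712 + 47.66·657 = 68956.22.
Real GDP 2008 (at 2002 prices) = 26.64·1184 + 25.22·661 + 47.66·813 = 86959.76.
Real growth = 86959.76/68956.22 − 1 = 0.2611.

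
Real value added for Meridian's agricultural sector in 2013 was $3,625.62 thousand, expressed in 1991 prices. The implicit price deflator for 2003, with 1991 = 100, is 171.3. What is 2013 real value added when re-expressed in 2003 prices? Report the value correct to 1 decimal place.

$6,210.7 thousand

Real value added in 2003 prices = Real value added in 1991 prices × (P_2003/P_1991) = 3625.62 × 1.713 = 6210.69.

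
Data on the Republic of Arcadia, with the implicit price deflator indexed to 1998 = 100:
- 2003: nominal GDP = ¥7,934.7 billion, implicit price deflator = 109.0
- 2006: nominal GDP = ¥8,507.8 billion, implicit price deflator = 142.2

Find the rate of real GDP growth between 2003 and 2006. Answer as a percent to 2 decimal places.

-17.81%

Real GDP 2003 = 7934.7 / 1.090 = 7279.54.
Real GDP 2006 = 8507.8 / 1.422 = 5982.98.
Real growth = 5982.98 / 7279.54 − 1 = -0.1781.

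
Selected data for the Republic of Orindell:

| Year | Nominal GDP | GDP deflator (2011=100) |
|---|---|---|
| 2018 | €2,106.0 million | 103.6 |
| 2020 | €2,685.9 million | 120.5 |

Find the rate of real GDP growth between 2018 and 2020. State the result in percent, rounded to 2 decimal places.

Real GDP 2018 = 2106.0 / 1.036 = 2032.82.
Real GDP 2020 = 2685.9 / 1.205 = 2228.96.
Real growth = 2228.96 / 2032.82 − 1 = 0.0965.

9.65%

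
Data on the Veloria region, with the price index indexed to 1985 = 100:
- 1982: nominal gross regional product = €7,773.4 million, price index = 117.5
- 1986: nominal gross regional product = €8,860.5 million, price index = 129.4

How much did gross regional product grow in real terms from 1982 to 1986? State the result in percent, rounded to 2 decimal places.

Real gross regional product 1982 = 7773.4 / 1.175 = 6615.66.
Real gross regional product 1986 = 8860.5 / 1.294 = 6847.37.
Real growth = 6847.37 / 6615.66 − 1 = 0.0350.

3.50%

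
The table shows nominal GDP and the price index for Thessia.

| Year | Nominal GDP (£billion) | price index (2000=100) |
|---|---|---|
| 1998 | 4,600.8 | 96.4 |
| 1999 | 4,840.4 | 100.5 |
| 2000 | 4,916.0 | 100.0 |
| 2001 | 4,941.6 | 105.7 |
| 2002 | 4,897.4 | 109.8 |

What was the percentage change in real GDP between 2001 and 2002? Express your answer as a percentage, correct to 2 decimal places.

-4.60%

Real GDP 2001 = 4941.6/1.057 = 4675.12.
Real GDP 2002 = 4897.4/1.098 = 4460.29.
Change = 4460.29/4675.12 − 1 = -0.0460.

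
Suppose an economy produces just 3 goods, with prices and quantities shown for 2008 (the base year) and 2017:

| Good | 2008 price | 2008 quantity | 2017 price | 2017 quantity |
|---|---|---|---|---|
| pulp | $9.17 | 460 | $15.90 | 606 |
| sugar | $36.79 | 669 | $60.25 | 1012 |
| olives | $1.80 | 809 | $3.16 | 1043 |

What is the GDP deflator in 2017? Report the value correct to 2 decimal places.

Nominal GDP 2017 = 15.90·606 + 60.25·1012 + 3.16·1043 = 73904.28.
Real GDP 2017 (at 2008 prices) = 9.17·606 + 36.79·1012 + 1.80·1043 = 44665.90.
Deflator = Nominal/Real × 100 = 73904.28/44665.90 × 100 = 165.460.

165.46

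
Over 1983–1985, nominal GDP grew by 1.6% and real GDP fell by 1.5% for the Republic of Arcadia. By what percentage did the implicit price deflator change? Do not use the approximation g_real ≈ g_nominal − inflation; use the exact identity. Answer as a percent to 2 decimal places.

3.15%

(1 + g_nom) = (1 + g_real)(1 + π), so π = 1.0160 / 0.9850 − 1 = 0.03147.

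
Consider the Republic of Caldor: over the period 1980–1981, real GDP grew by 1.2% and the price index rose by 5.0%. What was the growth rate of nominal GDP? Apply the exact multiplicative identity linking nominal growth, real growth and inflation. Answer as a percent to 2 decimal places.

(1 + g_nom) = (1 + g_real)(1 + π) = 1.0120 × 1.0500 = 1.06260.

6.26%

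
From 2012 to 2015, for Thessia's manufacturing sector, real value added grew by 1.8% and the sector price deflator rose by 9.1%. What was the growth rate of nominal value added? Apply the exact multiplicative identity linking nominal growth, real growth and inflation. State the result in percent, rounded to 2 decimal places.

11.06%

(1 + g_nom) = (1 + g_real)(1 + π) = 1.0180 × 1.0910 = 1.11064.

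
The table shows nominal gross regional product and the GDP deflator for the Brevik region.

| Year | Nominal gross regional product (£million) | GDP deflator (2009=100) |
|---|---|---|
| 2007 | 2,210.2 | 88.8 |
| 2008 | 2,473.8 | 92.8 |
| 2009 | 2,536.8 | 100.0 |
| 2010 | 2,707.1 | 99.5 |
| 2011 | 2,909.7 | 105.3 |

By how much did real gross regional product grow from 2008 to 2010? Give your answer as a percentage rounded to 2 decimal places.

Real gross regional product 2008 = 2473.8/0.928 = 2665.73.
Real gross regional product 2010 = 2707.1/0.995 = 2720.70.
Change = 2720.70/2665.73 − 1 = 0.0206.

2.06%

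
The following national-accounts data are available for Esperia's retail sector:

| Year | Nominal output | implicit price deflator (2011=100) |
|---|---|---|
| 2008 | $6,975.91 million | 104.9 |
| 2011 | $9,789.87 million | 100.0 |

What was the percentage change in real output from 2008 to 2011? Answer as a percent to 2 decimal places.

47.21%

Real output 2008 = 6975.91 / 1.049 = 6650.06.
Real output 2011 = 9789.87 / 1.000 = 9789.87.
Real growth = 9789.87 / 6650.06 − 1 = 0.4721.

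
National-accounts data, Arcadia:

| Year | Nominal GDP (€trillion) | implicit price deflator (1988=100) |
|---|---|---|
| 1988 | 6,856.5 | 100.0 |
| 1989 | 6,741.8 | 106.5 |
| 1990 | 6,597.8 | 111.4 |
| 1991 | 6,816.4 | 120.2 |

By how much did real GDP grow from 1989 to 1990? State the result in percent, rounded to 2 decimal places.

Real GDP 1989 = 6741.8/1.065 = 6330.33.
Real GDP 1990 = 6597.8/1.114 = 5922.62.
Change = 5922.62/6330.33 − 1 = -0.0644.

-6.44%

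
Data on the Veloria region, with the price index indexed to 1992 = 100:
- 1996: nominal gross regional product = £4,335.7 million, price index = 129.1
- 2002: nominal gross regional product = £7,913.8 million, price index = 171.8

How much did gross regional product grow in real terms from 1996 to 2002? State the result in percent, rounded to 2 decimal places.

Real gross regional product 1996 = 4335.7 / 1.291 = 3358.40.
Real gross regional product 2002 = 7913.8 / 1.718 = 4606.40.
Real growth = 4606.40 / 3358.40 − 1 = 0.3716.

37.16%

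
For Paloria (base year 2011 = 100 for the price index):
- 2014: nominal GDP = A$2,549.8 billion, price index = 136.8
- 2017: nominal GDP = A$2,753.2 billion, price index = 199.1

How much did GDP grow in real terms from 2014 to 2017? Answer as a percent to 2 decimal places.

Deflate each year: 2014 → 2549.8/1.368 = 1863.89; 2017 → 2753.2/1.991 = 1382.82.
So real GDP changed by 1382.82/1863.89 − 1 = -0.2581, i.e. -25.81%.

-25.81%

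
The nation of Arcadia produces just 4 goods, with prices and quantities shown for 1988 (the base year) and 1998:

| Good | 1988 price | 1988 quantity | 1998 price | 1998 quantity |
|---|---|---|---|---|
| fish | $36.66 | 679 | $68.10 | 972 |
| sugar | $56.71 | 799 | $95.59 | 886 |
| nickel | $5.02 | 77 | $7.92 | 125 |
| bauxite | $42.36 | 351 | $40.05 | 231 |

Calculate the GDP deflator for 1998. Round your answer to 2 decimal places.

Nominal GDP 1998 = 68.10·972 + 95.59·886 + 7.92·125 + 40.05·231 = 161127.49.
Real GDP 1998 (at 1988 prices) = 36.66·972 + 56.71·886 + 5.02·125 + 42.36·231 = 96291.24.
Deflator = Nominal/Real × 100 = 161127.49/96291.24 × 100 = 167.333.

167.33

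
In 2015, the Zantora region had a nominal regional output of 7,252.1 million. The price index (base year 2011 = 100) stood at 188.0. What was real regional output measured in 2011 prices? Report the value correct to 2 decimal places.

3,857.50 million

Real regional output = Nominal / (price index/100) = 7252.1 / 1.880 = 3857.50.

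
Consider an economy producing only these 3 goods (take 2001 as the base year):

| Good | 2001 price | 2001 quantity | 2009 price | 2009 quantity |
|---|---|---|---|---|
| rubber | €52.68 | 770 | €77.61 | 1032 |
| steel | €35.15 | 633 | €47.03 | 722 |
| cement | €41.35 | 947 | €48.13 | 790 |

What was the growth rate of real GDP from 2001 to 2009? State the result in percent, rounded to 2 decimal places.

Real GDP 2001 = Nominal GDP 2001 = 52.68·770 + 35.15·633 + 41.35·947 = 101972.00.
Real GDP 2009 (at 2001 prices) = 52.68·1032 + 35.15·722 + 41.35·790 = 112410.56.
Real growth = 112410.56/101972.00 − 1 = 0.1024.

10.24%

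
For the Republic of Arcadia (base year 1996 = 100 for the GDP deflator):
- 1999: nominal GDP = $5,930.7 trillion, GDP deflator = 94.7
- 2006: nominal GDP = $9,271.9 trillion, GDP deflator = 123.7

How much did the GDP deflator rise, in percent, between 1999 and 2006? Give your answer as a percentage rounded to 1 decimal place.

Price-level change = 123.7 / 94.7 − 1 = 0.3062.

30.6%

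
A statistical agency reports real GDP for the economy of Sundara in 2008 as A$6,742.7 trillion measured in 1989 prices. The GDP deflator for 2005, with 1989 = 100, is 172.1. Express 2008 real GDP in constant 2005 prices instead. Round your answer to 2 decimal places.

A$11,604.19 trillion

Real GDP in 2005 prices = Real GDP in 1989 prices × (P_2005/P_1989) = 6742.7 × 1.721 = 11604.19.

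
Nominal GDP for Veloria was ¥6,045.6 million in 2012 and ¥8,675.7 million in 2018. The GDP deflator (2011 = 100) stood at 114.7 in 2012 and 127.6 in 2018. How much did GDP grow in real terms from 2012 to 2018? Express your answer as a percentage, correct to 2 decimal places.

29.00%

Deflate each year: 2012 → 6045.6/1.147 = 5270.79; 2018 → 8675.7/1.276 = 6799.14.
So real GDP changed by 6799.14/5270.79 − 1 = 0.2900, i.e. 29.00%.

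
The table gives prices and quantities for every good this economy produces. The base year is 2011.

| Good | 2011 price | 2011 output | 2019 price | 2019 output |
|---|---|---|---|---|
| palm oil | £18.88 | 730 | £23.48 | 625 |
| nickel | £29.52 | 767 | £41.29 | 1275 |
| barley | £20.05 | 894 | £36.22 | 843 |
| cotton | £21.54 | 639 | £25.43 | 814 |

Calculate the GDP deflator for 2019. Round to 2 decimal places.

Nominal GDP 2019 = 23.48·625 + 41.29·1275 + 36.22·843 + 25.43·814 = 118553.23.
Real GDP 2019 (at 2011 prices) = 18.88·625 + 29.52·1275 + 20.05·843 + 21.54·814 = 83873.71.
Deflator = Nominal/Real × 100 = 118553.23/83873.71 × 100 = 141.347.

141.35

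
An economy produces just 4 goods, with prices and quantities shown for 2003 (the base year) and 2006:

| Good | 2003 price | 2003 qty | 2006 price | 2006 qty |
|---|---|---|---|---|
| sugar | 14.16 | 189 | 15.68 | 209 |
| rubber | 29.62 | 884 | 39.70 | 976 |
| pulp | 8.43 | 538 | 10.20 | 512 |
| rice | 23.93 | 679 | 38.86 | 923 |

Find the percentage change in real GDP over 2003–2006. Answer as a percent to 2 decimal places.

Real GDP 2003 = Nominal GDP 2003 = 14.16·189 + 29.62·884 + 8.43·538 + 23.93·679 = 49644.13.
Real GDP 2006 (at 2003 prices) = 14.16·209 + 29.62·976 + 8.43·512 + 23.93·923 = 58272.11.
Real growth = 58272.11/49644.13 − 1 = 0.1738.

17.38%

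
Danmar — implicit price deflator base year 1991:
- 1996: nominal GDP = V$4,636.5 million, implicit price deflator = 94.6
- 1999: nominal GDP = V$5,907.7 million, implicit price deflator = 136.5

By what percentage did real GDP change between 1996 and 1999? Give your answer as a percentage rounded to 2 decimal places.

-11.69%

Deflate each year: 1996 → 4636.5/0.946 = 4901.16; 1999 → 5907.7/1.365 = 4327.99.
So real GDP changed by 4327.99/4901.16 − 1 = -0.1169, i.e. -11.69%.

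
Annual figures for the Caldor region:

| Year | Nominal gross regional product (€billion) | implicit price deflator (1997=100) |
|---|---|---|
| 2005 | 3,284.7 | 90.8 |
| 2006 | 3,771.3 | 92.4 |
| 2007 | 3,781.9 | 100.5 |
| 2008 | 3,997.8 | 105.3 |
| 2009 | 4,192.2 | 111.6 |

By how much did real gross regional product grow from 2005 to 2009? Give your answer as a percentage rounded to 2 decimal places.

3.84%

Real gross regional product 2005 = 3284.7/0.908 = 3617.51.
Real gross regional product 2009 = 4192.2/1.116 = 3756.45.
Change = 3756.45/3617.51 − 1 = 0.0384.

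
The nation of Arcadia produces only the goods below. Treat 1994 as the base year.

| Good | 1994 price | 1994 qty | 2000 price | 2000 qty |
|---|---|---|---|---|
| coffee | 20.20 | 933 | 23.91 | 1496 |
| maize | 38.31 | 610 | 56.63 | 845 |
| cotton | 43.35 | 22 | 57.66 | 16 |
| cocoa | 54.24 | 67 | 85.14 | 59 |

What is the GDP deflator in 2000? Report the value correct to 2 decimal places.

134.72

Nominal GDP 2000 = 23.91·1496 + 56.63·845 + 57.66·16 + 85.14·59 = 89567.53.
Real GDP 2000 (at 1994 prices) = 20.20·1496 + 38.31·845 + 43.35·16 + 54.24·59 = 66484.91.
Deflator = Nominal/Real × 100 = 89567.53/66484.91 × 100 = 134.719.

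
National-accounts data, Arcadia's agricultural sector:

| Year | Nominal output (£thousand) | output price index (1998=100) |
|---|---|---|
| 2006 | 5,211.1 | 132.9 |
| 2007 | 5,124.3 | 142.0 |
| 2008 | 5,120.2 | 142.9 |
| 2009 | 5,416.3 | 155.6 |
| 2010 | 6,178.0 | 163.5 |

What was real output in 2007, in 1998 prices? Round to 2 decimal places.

£3,608.66 thousand

Real output 2007 = 5124.3 / 1.420 = 3608.66.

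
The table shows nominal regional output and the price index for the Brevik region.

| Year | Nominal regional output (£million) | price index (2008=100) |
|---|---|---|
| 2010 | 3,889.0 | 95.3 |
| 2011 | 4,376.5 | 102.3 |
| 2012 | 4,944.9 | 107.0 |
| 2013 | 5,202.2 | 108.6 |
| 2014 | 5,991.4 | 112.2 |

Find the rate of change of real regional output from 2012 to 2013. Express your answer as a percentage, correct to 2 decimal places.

3.65%

Real regional output 2012 = 4944.9/1.070 = 4621.40.
Real regional output 2013 = 5202.2/1.086 = 4790.24.
Change = 4790.24/4621.40 − 1 = 0.0365.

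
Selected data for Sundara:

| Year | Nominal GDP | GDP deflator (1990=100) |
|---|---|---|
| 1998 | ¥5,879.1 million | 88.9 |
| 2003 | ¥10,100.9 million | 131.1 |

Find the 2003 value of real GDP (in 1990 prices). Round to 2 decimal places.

¥7,704.73 million

Real GDP = Nominal / (GDP deflator/100) = 10100.9 / 1.311 = 7704.73.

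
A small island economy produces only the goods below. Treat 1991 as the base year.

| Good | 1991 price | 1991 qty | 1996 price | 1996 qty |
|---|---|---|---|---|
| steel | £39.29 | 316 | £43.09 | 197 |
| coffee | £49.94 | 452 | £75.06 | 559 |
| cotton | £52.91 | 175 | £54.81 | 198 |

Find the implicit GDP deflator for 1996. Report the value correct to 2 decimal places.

132.88

Nominal GDP 1996 = 43.09·197 + 75.06·559 + 54.81·198 = 61299.65.
Real GDP 1996 (at 1991 prices) = 39.29·197 + 49.94·559 + 52.91·198 = 46132.77.
Deflator = Nominal/Real × 100 = 61299.65/46132.77 × 100 = 132.877.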